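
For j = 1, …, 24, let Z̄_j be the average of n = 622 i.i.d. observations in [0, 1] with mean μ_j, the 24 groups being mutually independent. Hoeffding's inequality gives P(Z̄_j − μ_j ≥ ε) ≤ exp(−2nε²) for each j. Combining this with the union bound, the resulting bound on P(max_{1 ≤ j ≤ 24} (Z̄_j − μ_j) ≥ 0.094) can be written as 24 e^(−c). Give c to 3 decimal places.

Union bound over the 24 events: P(max_{1 ≤ j ≤ 24} (Z̄_j − μ_j) ≥ 0.094) ≤ 24·exp(−2nε²) = 24 exp(−2·622·0.094²).
So c = 2·622·0.094² = 10.9920.

10.992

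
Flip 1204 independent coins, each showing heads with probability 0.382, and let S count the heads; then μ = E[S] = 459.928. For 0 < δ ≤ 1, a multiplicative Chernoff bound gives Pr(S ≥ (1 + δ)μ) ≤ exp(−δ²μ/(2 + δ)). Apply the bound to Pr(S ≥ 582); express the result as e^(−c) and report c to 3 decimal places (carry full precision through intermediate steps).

Write 582 = (1 + δ)μ, so δ = 582/459.928 − 1 = 0.2654155…
Then the exponent is δ²μ/(2 + δ) = (582 − μ)² / (μ·(2 + δ)) = 14.301922.

14.302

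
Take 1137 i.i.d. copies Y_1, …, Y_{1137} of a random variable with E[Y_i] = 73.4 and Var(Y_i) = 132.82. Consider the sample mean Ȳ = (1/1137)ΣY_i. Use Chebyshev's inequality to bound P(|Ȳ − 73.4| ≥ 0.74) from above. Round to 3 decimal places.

0.213

Var(Ȳ) = Var(Y_i)/n = 132.82/1137 = 0.11682.
Chebyshev: P(|Ȳ − 73.4| ≥ 0.74) ≤ Var(Ȳ)/(0.74)² = 132.82/(1137·0.74²) = 0.2133.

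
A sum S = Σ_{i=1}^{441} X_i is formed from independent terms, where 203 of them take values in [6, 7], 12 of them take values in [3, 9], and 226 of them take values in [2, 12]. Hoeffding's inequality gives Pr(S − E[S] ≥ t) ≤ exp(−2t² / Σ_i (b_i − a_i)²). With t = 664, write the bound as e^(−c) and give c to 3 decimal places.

Σ(b_i − a_i)² = 203·1² + 12·6² + 226·10² = 23235.
c = 2t² / 23235 = 2·664² / 23235 = 37.9510.

37.951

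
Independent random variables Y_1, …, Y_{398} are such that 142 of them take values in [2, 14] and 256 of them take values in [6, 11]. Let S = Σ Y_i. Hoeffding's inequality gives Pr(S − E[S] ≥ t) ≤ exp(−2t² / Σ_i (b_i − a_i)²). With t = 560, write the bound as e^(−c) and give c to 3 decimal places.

Σ(b_i − a_i)² = 142·12² + 256·5² = 26848.
c = 2t² / 26848 = 2·560² / 26848 = 23.3611.

23.361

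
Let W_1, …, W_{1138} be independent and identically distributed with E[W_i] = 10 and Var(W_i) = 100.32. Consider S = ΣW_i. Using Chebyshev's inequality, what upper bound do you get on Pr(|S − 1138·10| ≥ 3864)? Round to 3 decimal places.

0.008

Var(S) = n·Var(W_i) = 1138·100.32 = 114164.16.
Chebyshev: Pr(|S − 1138·10| ≥ 3864) ≤ Var(S)/3864² = 114164.16/14930496 = 0.0076.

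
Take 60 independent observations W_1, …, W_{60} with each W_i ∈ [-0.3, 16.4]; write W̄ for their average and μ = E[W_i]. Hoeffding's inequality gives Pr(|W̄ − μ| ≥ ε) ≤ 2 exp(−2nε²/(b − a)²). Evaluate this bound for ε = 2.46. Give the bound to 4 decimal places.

0.1480

Exponent: 2nε²/(b − a)² = 2·60·2.46² / 16.7² = 2.60387.
Bound = 2·exp(−2.60387) = 0.14797.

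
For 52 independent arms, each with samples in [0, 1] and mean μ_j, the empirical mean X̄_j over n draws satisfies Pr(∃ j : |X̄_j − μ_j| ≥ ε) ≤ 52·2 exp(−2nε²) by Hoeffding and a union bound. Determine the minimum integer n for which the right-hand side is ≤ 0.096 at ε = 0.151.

Need 2·52·exp(−2nε²) ≤ 0.096, i.e. exp(−2nε²) ≤ 0.096/104.
So 2nε² ≥ ln(104/0.096) = 6.987798.
Hence n ≥ 6.987798/(2·0.151²) = 153.234.
The smallest integer n is 154.

154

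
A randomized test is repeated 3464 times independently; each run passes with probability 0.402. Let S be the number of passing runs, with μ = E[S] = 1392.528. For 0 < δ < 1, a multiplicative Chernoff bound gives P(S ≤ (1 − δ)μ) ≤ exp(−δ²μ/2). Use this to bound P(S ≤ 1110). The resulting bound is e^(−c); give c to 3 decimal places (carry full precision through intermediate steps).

Write 1110 = (1 − δ)μ, so δ = 1 − 1110/1392.528 = 0.2028886…
Then the exponent is δ²μ/2 = (μ − 1110)²/(2μ) = 28.660849.

28.661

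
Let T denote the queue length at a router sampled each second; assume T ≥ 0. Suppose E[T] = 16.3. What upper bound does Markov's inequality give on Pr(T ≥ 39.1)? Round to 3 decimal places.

Markov's inequality: for a non-negative random variable, Pr(T ≥ a) ≤ E[T]/a.
Here E[T] = 16.3 and a = 39.1, so the bound is 16.3/39.1 = 0.4169.

0.417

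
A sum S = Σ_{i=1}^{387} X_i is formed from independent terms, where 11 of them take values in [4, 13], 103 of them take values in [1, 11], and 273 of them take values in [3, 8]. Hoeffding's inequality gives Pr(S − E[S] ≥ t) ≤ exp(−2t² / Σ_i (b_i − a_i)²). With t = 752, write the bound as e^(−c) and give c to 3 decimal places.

62.778

Σ(b_i − a_i)² = 11·9² + 103·10² + 273·5² = 18016.
c = 2t² / 18016 = 2·752² / 18016 = 62.7780.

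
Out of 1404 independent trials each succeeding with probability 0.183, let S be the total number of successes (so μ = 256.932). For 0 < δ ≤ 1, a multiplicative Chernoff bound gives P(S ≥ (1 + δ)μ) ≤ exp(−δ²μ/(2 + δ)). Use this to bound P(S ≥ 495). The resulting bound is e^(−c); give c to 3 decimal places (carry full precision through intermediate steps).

Write 495 = (1 + δ)μ, so δ = 495/256.932 − 1 = 0.9265798…
Then the exponent is δ²μ/(2 + δ) = (495 − μ)² / (μ·(2 + δ)) = 75.374333.

75.374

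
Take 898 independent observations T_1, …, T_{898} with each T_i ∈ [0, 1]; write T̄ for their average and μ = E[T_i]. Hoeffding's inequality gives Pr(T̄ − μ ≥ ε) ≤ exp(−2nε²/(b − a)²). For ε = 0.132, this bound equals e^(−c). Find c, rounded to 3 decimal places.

c = 2nε²/(b − a)² = 2·898·0.132² / 1² = 31.2935.

31.294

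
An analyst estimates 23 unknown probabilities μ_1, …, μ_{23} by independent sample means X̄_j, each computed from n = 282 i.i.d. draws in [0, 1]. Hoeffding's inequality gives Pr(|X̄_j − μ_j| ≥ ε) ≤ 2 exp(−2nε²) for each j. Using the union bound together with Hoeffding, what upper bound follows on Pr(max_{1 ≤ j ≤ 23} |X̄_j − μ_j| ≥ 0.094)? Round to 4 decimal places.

Per-experiment Hoeffding bound: 2·exp(−2·282·0.094²) = 2·exp(−4.98350) = 0.0137.
Union bound over 23 events: 23·0.0137 = 0.31510.

0.3151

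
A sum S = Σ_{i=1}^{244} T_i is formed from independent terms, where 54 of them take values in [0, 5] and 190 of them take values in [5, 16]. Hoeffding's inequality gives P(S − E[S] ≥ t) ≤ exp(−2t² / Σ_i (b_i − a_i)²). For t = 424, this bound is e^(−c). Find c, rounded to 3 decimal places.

Σ(b_i − a_i)² = 54·5² + 190·11² = 24340.
c = 2t² / 24340 = 2·424² / 24340 = 14.7721.

14.772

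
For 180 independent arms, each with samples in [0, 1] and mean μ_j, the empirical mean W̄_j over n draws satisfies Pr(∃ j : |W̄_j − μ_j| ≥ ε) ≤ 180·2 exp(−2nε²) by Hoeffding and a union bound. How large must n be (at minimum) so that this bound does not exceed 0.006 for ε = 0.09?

680

Need 2·180·exp(−2nε²) ≤ 0.006, i.e. exp(−2nε²) ≤ 0.006/360.
So 2nε² ≥ ln(360/0.006) = 11.002100.
Hence n ≥ 11.002100/(2·0.09²) = 679.142.
The smallest integer n is 680.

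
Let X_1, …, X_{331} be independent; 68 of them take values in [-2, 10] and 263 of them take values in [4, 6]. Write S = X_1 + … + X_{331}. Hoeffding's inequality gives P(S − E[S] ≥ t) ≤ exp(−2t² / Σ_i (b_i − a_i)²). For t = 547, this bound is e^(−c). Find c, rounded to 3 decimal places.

Σ(b_i − a_i)² = 68·12² + 263·2² = 10844.
c = 2t² / 10844 = 2·547² / 10844 = 55.1842.

55.184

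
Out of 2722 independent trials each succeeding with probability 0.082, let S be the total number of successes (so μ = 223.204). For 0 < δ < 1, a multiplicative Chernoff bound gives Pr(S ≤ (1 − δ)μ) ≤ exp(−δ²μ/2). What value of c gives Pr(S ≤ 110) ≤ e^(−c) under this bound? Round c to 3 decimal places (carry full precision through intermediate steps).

28.707

Write 110 = (1 − δ)μ, so δ = 1 − 110/223.204 = 0.5071773…
Then the exponent is δ²μ/2 = (μ − 110)²/(2μ) = 28.707249.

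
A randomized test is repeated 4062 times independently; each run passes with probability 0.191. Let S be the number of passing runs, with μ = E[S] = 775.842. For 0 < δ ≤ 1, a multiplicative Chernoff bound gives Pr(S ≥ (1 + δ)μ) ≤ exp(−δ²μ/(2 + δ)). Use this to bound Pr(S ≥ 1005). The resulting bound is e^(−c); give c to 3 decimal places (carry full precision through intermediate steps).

Write 1005 = (1 + δ)μ, so δ = 1005/775.842 − 1 = 0.2953668…
Then the exponent is δ²μ/(2 + δ) = (1005 − μ)² / (μ·(2 + δ)) = 29.487955.

29.488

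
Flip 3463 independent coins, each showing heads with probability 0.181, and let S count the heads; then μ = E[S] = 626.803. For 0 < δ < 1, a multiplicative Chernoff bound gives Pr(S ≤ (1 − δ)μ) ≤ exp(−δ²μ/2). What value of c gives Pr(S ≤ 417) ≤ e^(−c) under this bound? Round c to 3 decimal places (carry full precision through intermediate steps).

Write 417 = (1 − δ)μ, so δ = 1 − 417/626.803 = 0.3347192…
Then the exponent is δ²μ/2 = (μ − 417)²/(2μ) = 35.112546.

35.113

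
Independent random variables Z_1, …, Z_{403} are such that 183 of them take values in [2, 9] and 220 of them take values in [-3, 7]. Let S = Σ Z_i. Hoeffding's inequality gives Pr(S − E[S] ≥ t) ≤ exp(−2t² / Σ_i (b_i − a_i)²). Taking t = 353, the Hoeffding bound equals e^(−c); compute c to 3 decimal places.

Σ(b_i − a_i)² = 183·7² + 220·10² = 30967.
c = 2t² / 30967 = 2·353² / 30967 = 8.0479.

8.048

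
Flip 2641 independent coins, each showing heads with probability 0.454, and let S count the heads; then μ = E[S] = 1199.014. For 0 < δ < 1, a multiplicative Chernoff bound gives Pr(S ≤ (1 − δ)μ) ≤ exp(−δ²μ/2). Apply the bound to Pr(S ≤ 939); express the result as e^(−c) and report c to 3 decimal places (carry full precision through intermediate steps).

Write 939 = (1 − δ)μ, so δ = 1 − 939/1199.014 = 0.2168565…
Then the exponent is δ²μ/2 = (μ − 939)²/(2μ) = 28.192865.

28.193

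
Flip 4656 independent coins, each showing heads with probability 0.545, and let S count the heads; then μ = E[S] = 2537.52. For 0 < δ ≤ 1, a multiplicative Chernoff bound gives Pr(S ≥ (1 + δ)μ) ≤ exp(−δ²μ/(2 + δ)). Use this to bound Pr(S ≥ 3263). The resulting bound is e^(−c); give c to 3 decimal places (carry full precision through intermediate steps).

90.737

Write 3263 = (1 + δ)μ, so δ = 3263/2537.52 − 1 = 0.2859012…
Then the exponent is δ²μ/(2 + δ) = (3263 − μ)² / (μ·(2 + δ)) = 90.736905.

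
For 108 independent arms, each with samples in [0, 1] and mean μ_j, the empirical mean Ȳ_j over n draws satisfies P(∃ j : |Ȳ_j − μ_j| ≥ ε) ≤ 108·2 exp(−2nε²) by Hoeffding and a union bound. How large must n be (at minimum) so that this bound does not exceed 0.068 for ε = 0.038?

Need 2·108·exp(−2nε²) ≤ 0.068, i.e. exp(−2nε²) ≤ 0.068/216.
So 2nε² ≥ ln(216/0.068) = 8.063526.
Hence n ≥ 8.063526/(2·0.038²) = 2792.080.
The smallest integer n is 2793.

2793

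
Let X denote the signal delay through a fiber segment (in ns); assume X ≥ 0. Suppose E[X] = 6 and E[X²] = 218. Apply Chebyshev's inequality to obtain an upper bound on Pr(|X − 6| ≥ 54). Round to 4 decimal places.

Var(X) = E[X²] − (E[X])² = 218 − 36 = 182.
Chebyshev's inequality: Pr(|X − μ| ≥ t) ≤ Var(X)/t² = 182/2916 = 0.0624.

0.0624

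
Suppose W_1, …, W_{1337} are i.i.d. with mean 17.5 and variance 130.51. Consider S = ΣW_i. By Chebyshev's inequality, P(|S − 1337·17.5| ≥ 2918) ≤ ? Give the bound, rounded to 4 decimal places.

0.0205

Var(S) = n·Var(W_i) = 1337·130.51 = 174491.87.
Chebyshev: P(|S − 1337·17.5| ≥ 2918) ≤ Var(S)/2918² = 174491.87/8514724 = 0.0205.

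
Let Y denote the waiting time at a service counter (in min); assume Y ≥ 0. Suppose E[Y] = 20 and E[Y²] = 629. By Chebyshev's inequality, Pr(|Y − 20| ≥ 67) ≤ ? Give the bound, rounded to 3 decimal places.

0.051

Var(Y) = E[Y²] − (E[Y])² = 629 − 400 = 229.
Chebyshev's inequality: Pr(|Y − μ| ≥ t) ≤ Var(Y)/t² = 229/4489 = 0.0510.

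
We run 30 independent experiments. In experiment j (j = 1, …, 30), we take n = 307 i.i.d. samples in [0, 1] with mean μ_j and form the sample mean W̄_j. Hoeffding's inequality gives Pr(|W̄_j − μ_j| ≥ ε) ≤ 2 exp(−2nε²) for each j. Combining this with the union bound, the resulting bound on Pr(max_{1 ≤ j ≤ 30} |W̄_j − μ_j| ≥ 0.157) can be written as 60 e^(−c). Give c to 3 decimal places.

15.134

Union bound over the 30 events: Pr(max_{1 ≤ j ≤ 30} |W̄_j − μ_j| ≥ 0.157) ≤ 30·2·exp(−2nε²) = 60 exp(−2·307·0.157²).
So c = 2·307·0.157² = 15.1345.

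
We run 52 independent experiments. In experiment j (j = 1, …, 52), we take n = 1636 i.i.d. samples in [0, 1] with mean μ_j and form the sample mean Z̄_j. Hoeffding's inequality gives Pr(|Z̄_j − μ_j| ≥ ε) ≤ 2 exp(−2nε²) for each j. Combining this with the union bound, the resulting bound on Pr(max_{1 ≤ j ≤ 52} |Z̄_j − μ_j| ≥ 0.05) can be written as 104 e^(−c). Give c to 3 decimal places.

Union bound over the 52 events: Pr(max_{1 ≤ j ≤ 52} |Z̄_j − μ_j| ≥ 0.05) ≤ 52·2·exp(−2nε²) = 104 exp(−2·1636·0.05²).
So c = 2·1636·0.05² = 8.1800.

8.180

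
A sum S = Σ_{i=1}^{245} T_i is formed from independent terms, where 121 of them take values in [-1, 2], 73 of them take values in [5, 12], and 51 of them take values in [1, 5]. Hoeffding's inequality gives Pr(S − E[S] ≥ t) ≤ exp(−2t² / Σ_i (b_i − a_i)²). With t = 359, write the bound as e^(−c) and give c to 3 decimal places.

Σ(b_i − a_i)² = 121·3² + 73·7² + 51·4² = 5482.
c = 2t² / 5482 = 2·359² / 5482 = 47.0197.

47.020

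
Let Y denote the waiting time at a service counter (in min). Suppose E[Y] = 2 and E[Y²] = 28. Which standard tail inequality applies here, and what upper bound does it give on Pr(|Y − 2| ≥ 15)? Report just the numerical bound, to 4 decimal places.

The first two moments determine the variance, so Chebyshev's inequality is the sharpest standard bound available.
Var(Y) = E[Y²] − (E[Y])² = 28 − 4 = 24.
Chebyshev's inequality: Pr(|Y − μ| ≥ t) ≤ Var(Y)/t² = 24/225 = 0.1067.

0.1067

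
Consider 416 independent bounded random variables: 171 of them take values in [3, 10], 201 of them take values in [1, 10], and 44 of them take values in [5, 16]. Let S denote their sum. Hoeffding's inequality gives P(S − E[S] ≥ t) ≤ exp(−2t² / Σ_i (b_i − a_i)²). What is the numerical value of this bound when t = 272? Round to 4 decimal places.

0.0072

Σ(b_i − a_i)² = 171·7² + 201·9² + 44·11² = 29984.
Exponent = 2·272² / 29984 = 4.93490.
Bound = exp(−4.93490) = 0.00719.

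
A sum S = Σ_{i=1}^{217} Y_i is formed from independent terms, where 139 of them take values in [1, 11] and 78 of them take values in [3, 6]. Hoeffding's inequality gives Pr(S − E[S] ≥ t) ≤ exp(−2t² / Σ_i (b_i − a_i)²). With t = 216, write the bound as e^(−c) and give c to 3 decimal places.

6.390

Σ(b_i − a_i)² = 139·10² + 78·3² = 14602.
c = 2t² / 14602 = 2·216² / 14602 = 6.3904.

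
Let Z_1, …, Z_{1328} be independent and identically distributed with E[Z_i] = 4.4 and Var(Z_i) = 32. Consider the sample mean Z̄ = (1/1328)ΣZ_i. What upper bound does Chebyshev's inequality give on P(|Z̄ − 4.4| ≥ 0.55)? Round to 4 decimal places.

0.0797

Var(Z̄) = Var(Z_i)/n = 32/1328 = 0.024096.
Chebyshev: P(|Z̄ − 4.4| ≥ 0.55) ≤ Var(Z̄)/(0.55)² = 32/(1328·0.55²) = 0.0797.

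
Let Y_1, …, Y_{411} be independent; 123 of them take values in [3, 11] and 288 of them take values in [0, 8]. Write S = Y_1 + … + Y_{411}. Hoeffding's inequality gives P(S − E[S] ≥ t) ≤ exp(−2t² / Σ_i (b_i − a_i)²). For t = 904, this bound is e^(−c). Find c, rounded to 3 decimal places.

62.136

Σ(b_i − a_i)² = 123·8² + 288·8² = 26304.
c = 2t² / 26304 = 2·904² / 26304 = 62.1363.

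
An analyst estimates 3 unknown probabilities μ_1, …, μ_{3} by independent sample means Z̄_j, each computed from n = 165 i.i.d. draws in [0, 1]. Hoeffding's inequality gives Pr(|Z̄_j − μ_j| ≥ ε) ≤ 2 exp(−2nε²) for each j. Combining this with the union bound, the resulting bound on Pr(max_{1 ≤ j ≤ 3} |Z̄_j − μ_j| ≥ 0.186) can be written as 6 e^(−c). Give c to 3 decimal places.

Union bound over the 3 events: Pr(max_{1 ≤ j ≤ 3} |Z̄_j − μ_j| ≥ 0.186) ≤ 3·2·exp(−2nε²) = 6 exp(−2·165·0.186²).
So c = 2·165·0.186² = 11.4167.

11.417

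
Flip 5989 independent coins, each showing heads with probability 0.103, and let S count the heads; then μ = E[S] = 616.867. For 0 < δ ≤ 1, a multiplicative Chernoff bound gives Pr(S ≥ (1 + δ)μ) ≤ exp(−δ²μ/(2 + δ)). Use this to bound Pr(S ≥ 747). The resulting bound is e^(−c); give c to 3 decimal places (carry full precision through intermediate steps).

12.417

Write 747 = (1 + δ)μ, so δ = 747/616.867 − 1 = 0.210958…
Then the exponent is δ²μ/(2 + δ) = (747 − μ)² / (μ·(2 + δ)) = 12.416605.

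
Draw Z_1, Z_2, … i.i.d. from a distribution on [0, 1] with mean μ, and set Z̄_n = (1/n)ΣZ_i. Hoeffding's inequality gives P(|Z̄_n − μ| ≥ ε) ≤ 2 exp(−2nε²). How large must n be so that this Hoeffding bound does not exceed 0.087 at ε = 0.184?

Require 2·exp(−2nε²) ≤ 0.087, i.e. 2nε² ≥ ln(2/0.087) = 3.134994.
So n ≥ 3.134994 / (2·0.184²) = 46.299.
The smallest integer n is 47.

47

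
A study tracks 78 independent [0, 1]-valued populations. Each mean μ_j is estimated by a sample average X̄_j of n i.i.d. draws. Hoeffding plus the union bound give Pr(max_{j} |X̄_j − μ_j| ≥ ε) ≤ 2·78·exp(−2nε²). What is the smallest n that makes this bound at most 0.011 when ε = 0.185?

Need 2·78·exp(−2nε²) ≤ 0.011, i.e. exp(−2nε²) ≤ 0.011/156.
So 2nε² ≥ ln(156/0.011) = 9.559716.
Hence n ≥ 9.559716/(2·0.185²) = 139.660.
The smallest integer n is 140.

140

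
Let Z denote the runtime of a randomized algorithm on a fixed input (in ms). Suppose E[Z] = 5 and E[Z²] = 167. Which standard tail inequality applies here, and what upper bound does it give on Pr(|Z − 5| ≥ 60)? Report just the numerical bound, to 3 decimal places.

0.039

The first two moments determine the variance, so Chebyshev's inequality is the sharpest standard bound available.
Var(Z) = E[Z²] − (E[Z])² = 167 − 25 = 142.
Chebyshev's inequality: Pr(|Z − μ| ≥ t) ≤ Var(Z)/t² = 142/3600 = 0.0394.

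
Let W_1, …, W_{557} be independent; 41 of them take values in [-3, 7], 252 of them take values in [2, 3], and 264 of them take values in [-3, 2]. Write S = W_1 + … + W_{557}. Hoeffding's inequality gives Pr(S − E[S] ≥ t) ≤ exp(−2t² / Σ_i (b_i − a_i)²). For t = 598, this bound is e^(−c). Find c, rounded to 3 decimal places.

65.304

Σ(b_i − a_i)² = 41·10² + 252·1² + 264·5² = 10952.
c = 2t² / 10952 = 2·598² / 10952 = 65.3039.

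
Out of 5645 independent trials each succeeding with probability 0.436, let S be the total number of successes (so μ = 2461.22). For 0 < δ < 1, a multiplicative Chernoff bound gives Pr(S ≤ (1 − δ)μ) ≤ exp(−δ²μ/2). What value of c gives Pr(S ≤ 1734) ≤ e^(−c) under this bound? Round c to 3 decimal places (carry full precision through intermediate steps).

Write 1734 = (1 − δ)μ, so δ = 1 − 1734/2461.22 = 0.2954714…
Then the exponent is δ²μ/2 = (μ − 1734)²/(2μ) = 107.436338.

107.436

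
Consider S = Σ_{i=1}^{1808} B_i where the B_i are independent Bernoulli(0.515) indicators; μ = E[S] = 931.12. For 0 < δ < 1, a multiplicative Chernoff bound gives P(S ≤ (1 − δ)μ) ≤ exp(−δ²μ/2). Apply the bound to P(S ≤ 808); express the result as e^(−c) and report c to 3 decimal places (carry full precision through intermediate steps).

Write 808 = (1 − δ)μ, so δ = 1 − 808/931.12 = 0.1322279…
Then the exponent is δ²μ/2 = (μ − 808)²/(2μ) = 8.139947.

8.140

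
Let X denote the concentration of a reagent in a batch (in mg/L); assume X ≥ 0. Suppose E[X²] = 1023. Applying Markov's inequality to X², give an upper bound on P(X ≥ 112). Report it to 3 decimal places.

0.082

Since X ≥ 0, the event {X ≥ 112} is the same as {X² ≥ 12544}.
Markov's inequality applied to X² gives P(X² ≥ 12544) ≤ E[X²]/12544 = 1023/12544 = 0.0816.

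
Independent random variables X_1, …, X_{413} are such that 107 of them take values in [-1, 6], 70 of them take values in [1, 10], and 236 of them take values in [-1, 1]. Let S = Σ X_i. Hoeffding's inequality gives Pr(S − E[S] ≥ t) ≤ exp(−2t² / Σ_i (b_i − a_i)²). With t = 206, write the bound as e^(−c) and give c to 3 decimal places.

7.158

Σ(b_i − a_i)² = 107·7² + 70·9² + 236·2² = 11857.
c = 2t² / 11857 = 2·206² / 11857 = 7.1580.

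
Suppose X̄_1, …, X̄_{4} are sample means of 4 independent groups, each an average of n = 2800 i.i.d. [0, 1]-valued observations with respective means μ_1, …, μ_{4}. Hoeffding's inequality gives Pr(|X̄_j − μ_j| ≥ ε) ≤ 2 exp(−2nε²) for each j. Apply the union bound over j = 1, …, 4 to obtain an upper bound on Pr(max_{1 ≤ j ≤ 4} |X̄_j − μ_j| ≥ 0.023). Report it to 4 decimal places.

Per-experiment Hoeffding bound: 2·exp(−2·2800·0.023²) = 2·exp(−2.96240) = 0.10339.
Union bound over 4 events: 4·0.10339 = 0.41356.

0.4136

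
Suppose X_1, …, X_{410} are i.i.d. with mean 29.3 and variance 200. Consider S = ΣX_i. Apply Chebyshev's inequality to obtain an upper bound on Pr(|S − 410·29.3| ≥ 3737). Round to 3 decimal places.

Var(S) = n·Var(X_i) = 410·200 = 82000.
Chebyshev: Pr(|S − 410·29.3| ≥ 3737) ≤ Var(S)/3737² = 82000/13965169 = 0.0059.

0.006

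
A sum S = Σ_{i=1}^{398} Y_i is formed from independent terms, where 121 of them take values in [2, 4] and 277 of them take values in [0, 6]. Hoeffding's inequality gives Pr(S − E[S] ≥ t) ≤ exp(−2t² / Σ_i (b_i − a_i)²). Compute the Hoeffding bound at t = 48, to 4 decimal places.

Σ(b_i − a_i)² = 121·2² + 277·6² = 10456.
Exponent = 2·48² / 10456 = 0.44070.
Bound = exp(−0.44070) = 0.64358.

0.6436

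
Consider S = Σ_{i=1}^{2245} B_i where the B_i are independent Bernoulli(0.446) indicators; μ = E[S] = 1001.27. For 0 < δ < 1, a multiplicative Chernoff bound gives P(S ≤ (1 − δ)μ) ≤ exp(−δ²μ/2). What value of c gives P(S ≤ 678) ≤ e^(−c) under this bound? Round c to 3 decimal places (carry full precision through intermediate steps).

Write 678 = (1 − δ)μ, so δ = 1 − 678/1001.27 = 0.32286…
Then the exponent is δ²μ/2 = (μ − 678)²/(2μ) = 52.185471.

52.185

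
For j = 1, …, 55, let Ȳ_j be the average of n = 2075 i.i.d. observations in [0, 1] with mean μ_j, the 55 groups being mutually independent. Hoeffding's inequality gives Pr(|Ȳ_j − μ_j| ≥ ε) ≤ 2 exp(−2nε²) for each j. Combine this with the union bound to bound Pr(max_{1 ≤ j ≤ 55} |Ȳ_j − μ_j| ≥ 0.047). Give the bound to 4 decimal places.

0.0115

Per-experiment Hoeffding bound: 2·exp(−2·2075·0.047²) = 2·exp(−9.16735) = 0.00020879.
Union bound over 55 events: 55·0.00020879 = 0.01148.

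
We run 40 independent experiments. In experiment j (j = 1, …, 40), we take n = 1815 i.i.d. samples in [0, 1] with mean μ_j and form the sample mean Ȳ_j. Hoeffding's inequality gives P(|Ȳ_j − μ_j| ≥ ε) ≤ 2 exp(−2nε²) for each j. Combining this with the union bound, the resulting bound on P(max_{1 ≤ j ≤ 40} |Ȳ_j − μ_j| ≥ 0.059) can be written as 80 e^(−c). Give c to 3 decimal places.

12.636

Union bound over the 40 events: P(max_{1 ≤ j ≤ 40} |Ȳ_j − μ_j| ≥ 0.059) ≤ 40·2·exp(−2nε²) = 80 exp(−2·1815·0.059²).
So c = 2·1815·0.059² = 12.6360.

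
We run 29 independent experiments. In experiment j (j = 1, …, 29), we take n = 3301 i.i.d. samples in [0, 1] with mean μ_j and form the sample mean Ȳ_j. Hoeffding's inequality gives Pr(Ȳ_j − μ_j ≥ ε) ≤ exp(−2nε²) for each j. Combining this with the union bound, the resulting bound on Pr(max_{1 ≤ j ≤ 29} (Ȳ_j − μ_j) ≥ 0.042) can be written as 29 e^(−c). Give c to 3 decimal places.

11.646

Union bound over the 29 events: Pr(max_{1 ≤ j ≤ 29} (Ȳ_j − μ_j) ≥ 0.042) ≤ 29·exp(−2nε²) = 29 exp(−2·3301·0.042²).
So c = 2·3301·0.042² = 11.6459.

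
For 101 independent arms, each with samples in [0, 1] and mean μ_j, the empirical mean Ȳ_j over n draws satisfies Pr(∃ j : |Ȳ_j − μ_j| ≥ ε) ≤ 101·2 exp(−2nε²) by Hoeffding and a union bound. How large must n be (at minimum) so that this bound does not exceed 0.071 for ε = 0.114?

306

Need 2·101·exp(−2nε²) ≤ 0.071, i.e. exp(−2nε²) ≤ 0.071/202.
So 2nε² ≥ ln(202/0.071) = 7.953343.
Hence n ≥ 7.953343/(2·0.114²) = 305.992.
The smallest integer n is 306.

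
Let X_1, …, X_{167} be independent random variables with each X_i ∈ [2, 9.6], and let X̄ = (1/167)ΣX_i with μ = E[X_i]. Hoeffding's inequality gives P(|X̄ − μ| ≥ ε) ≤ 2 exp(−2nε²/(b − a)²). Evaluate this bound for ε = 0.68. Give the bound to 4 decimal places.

Exponent: 2nε²/(b − a)² = 2·167·0.68² / 7.6² = 2.67385.
Bound = 2·exp(−2.67385) = 0.13797.

0.1380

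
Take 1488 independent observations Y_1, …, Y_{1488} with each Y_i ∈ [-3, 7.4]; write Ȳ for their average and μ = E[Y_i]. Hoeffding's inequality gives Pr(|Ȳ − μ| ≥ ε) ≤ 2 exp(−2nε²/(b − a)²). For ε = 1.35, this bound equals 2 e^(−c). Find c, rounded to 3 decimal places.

c = 2nε²/(b − a)² = 2·1488·1.35² / 10.4² = 50.1457.

50.146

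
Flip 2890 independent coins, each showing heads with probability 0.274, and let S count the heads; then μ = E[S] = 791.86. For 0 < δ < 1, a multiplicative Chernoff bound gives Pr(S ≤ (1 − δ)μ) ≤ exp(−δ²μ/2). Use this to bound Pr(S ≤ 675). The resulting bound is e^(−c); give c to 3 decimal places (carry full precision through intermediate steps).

Write 675 = (1 − δ)μ, so δ = 1 − 675/791.86 = 0.1475766…
Then the exponent is δ²μ/2 = (μ − 675)²/(2μ) = 8.622900.

8.623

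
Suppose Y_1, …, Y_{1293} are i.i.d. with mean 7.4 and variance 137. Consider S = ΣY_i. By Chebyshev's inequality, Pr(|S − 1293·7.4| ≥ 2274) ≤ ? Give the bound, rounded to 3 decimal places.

0.034

Var(S) = n·Var(Y_i) = 1293·137 = 177141.
Chebyshev: Pr(|S − 1293·7.4| ≥ 2274) ≤ Var(S)/2274² = 177141/5171076 = 0.0343.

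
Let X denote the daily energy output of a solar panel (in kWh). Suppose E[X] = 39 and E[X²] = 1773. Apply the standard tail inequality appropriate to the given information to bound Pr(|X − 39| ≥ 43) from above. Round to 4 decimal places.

The first two moments determine the variance, so Chebyshev's inequality is the sharpest standard bound available.
Var(X) = E[X²] − (E[X])² = 1773 − 1521 = 252.
Chebyshev's inequality: Pr(|X − μ| ≥ t) ≤ Var(X)/t² = 252/1849 = 0.1363.

0.1363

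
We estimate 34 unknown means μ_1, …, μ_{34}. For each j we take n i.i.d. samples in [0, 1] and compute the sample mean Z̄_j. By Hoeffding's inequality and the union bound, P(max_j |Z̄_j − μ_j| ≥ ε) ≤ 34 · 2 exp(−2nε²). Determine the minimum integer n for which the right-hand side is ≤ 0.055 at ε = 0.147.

Need 2·34·exp(−2nε²) ≤ 0.055, i.e. exp(−2nε²) ≤ 0.055/68.
So 2nε² ≥ ln(68/0.055) = 7.119930.
Hence n ≥ 7.119930/(2·0.147²) = 164.745.
The smallest integer n is 165.

165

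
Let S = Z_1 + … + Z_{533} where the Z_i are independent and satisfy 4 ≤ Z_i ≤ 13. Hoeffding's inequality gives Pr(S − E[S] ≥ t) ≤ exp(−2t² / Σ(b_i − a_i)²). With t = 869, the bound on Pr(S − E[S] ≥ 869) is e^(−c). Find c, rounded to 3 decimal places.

Σ(b_i − a_i)² = 533·(9)² = 43173.
c = 2t²/43173 = 2·869²/43173 = 34.9830.

34.983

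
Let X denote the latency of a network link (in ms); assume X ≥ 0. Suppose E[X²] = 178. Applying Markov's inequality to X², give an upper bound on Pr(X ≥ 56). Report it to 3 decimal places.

0.057

Since X ≥ 0, the event {X ≥ 56} is the same as {X² ≥ 3136}.
Markov's inequality applied to X² gives Pr(X² ≥ 3136) ≤ E[X²]/3136 = 178/3136 = 0.0568.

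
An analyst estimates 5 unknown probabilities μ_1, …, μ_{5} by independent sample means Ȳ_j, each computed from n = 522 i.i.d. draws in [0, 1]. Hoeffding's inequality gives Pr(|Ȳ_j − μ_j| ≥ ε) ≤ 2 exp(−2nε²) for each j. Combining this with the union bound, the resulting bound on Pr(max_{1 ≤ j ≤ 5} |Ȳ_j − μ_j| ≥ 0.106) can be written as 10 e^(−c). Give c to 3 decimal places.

Union bound over the 5 events: Pr(max_{1 ≤ j ≤ 5} |Ȳ_j − μ_j| ≥ 0.106) ≤ 5·2·exp(−2nε²) = 10 exp(−2·522·0.106²).
So c = 2·522·0.106² = 11.7304.

11.730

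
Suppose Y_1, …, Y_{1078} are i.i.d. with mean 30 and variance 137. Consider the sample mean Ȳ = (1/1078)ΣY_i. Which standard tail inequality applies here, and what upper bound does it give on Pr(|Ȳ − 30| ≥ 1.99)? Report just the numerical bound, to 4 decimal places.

With mean and variance of each term known, Chebyshev's inequality bounds the deviation of the sum (or sample mean).
Var(Ȳ) = Var(Y_i)/n = 137/1078 = 0.12709.
Chebyshev: Pr(|Ȳ − 30| ≥ 1.99) ≤ Var(Ȳ)/(1.99)² = 137/(1078·1.99²) = 0.0321.

0.0321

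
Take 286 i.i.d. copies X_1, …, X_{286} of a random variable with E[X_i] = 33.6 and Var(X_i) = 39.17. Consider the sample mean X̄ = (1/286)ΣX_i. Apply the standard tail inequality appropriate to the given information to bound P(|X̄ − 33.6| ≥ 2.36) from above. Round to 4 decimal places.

0.0246

With mean and variance of each term known, Chebyshev's inequality bounds the deviation of the sum (or sample mean).
Var(X̄) = Var(X_i)/n = 39.17/286 = 0.13696.
Chebyshev: P(|X̄ − 33.6| ≥ 2.36) ≤ Var(X̄)/(2.36)² = 39.17/(286·2.36²) = 0.0246.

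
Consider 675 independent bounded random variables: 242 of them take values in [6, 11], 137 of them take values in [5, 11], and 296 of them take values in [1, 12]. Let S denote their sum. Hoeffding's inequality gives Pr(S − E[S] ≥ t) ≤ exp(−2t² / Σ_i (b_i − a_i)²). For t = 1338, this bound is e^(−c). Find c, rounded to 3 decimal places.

76.509

Σ(b_i − a_i)² = 242·5² + 137·6² + 296·11² = 46798.
c = 2t² / 46798 = 2·1338² / 46798 = 76.5094.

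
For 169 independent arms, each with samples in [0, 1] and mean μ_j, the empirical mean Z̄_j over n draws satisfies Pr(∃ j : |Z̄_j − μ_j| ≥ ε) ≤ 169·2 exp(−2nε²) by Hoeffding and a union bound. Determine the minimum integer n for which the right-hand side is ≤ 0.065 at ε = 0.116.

318

Need 2·169·exp(−2nε²) ≤ 0.065, i.e. exp(−2nε²) ≤ 0.065/338.
So 2nε² ≥ ln(338/0.065) = 8.556414.
Hence n ≥ 8.556414/(2·0.116²) = 317.940.
The smallest integer n is 318.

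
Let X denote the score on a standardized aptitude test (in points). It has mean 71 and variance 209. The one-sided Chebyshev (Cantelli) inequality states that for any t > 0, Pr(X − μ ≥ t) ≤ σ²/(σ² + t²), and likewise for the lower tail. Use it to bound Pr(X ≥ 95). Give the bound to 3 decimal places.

Here σ² = 209 and t = 24, so σ² + t² = 785.
Cantelli's bound: 209/785 = 0.2662.

0.266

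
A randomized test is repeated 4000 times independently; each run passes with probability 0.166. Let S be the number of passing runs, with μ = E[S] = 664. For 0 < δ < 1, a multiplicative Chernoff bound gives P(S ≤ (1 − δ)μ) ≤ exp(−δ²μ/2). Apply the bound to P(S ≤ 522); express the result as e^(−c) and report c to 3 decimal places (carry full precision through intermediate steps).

Write 522 = (1 − δ)μ, so δ = 1 − 522/664 = 0.2138554…
Then the exponent is δ²μ/2 = (μ − 522)²/(2μ) = 15.183735.

15.184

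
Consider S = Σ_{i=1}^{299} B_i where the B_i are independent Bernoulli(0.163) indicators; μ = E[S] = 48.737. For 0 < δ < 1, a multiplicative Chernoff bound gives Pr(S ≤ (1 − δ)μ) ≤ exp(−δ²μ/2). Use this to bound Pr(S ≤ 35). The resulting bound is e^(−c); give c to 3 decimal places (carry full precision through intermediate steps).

Write 35 = (1 − δ)μ, so δ = 1 − 35/48.737 = 0.2818598…
Then the exponent is δ²μ/2 = (μ − 35)²/(2μ) = 1.935954.

1.936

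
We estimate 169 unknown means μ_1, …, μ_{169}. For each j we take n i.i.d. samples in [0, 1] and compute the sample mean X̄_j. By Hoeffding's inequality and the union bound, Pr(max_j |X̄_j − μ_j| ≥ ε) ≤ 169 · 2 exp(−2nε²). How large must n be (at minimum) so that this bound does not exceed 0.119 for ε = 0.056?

Need 2·169·exp(−2nε²) ≤ 0.119, i.e. exp(−2nε²) ≤ 0.119/338.
So 2nε² ≥ ln(338/0.119) = 7.951678.
Hence n ≥ 7.951678/(2·0.056²) = 1267.806.
The smallest integer n is 1268.

1268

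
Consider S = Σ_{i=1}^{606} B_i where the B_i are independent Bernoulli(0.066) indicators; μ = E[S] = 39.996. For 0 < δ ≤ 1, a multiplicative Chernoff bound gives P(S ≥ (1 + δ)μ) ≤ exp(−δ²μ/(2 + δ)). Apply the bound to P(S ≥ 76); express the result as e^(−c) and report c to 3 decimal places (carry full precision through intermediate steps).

11.175

Write 76 = (1 + δ)μ, so δ = 76/39.996 − 1 = 0.90019…
Then the exponent is δ²μ/(2 + δ) = (76 − μ)² / (μ·(2 + δ)) = 11.175282.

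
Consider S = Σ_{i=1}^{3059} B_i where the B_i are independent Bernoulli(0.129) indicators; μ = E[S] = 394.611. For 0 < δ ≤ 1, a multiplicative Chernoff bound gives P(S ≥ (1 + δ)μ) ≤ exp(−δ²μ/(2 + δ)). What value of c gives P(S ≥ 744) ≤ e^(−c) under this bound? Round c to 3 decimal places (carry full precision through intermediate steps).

Write 744 = (1 + δ)μ, so δ = 744/394.611 − 1 = 0.8854011…
Then the exponent is δ²μ/(2 + δ) = (744 − μ)² / (μ·(2 + δ)) = 107.211922.

107.212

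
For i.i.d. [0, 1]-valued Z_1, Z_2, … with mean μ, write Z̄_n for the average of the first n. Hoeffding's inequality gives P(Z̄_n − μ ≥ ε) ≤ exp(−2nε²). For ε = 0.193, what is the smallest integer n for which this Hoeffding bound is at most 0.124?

Require exp(−2nε²) ≤ 0.124, i.e. 2nε² ≥ ln(1/0.124) = 2.087474.
So n ≥ 2.087474 / (2·0.193²) = 28.021.
The smallest integer n is 29.

29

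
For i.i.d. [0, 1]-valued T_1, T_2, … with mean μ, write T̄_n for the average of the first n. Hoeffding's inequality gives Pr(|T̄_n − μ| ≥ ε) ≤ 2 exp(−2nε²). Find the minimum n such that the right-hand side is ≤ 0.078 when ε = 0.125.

104

Require 2·exp(−2nε²) ≤ 0.078, i.e. 2nε² ≥ ln(2/0.078) = 3.244194.
So n ≥ 3.244194 / (2·0.125²) = 103.814.
The smallest integer n is 104.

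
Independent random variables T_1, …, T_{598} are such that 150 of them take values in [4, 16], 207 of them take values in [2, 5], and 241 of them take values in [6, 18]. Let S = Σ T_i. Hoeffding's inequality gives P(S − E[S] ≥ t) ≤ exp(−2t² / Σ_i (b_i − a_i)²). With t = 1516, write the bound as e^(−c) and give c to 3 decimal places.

79.023

Σ(b_i − a_i)² = 150·12² + 207·3² + 241·12² = 58167.
c = 2t² / 58167 = 2·1516² / 58167 = 79.0227.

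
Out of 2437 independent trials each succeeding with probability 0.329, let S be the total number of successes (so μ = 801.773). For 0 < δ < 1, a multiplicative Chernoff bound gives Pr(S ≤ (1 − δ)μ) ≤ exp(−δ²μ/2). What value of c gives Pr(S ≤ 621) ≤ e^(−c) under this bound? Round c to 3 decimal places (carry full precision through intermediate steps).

Write 621 = (1 − δ)μ, so δ = 1 − 621/801.773 = 0.2254666…
Then the exponent is δ²μ/2 = (μ − 621)²/(2μ) = 20.379133.

20.379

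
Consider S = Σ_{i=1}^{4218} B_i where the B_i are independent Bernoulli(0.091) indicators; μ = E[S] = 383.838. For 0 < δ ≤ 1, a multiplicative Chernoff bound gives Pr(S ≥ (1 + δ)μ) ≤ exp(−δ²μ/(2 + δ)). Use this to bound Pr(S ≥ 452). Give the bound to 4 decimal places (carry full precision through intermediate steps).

Write 452 = (1 + δ)μ, so δ = 452/383.838 − 1 = 0.1775801…
Then the exponent is δ²μ/(2 + δ) = (452 − μ)² / (μ·(2 + δ)) = 5.558563.
Bound = exp(−5.558563) = 0.00385.

0.0039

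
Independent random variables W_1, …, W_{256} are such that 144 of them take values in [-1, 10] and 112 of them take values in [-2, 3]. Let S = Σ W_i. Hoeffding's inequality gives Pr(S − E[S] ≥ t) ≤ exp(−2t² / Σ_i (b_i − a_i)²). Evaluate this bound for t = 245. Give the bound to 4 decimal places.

Σ(b_i − a_i)² = 144·11² + 112·5² = 20224.
Exponent = 2·245² / 20224 = 5.93602.
Bound = exp(−5.93602) = 0.00264.

0.0026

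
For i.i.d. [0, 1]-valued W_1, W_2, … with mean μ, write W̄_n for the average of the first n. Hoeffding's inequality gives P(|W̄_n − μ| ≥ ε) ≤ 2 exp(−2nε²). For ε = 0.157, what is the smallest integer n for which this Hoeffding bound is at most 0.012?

Require 2·exp(−2nε²) ≤ 0.012, i.e. 2nε² ≥ ln(2/0.012) = 5.115996.
So n ≥ 5.115996 / (2·0.157²) = 103.777.
The smallest integer n is 104.

104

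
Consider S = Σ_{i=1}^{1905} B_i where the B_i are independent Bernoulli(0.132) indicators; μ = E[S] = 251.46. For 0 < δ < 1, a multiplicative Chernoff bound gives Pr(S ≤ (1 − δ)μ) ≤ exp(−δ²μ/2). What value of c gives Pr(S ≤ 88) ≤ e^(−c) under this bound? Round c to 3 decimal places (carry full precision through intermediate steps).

Write 88 = (1 − δ)μ, so δ = 1 − 88/251.46 = 0.6500437…
Then the exponent is δ²μ/2 = (μ − 88)²/(2μ) = 53.128075.

53.128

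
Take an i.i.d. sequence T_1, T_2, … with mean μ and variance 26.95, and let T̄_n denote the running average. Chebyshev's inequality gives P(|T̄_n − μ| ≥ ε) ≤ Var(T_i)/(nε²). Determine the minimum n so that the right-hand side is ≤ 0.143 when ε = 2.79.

Require 26.95/(n·2.79²) ≤ 0.143, i.e. n ≥ 26.95/(0.143·2.79²) = 24.211.
The smallest integer n is 25.

25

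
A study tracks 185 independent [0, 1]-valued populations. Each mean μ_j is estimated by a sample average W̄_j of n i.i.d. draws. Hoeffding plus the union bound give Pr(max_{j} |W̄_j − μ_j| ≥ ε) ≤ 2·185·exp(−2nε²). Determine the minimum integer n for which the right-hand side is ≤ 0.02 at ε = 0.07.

1003

Need 2·185·exp(−2nε²) ≤ 0.02, i.e. exp(−2nε²) ≤ 0.02/370.
So 2nε² ≥ ln(370/0.02) = 9.825526.
Hence n ≥ 9.825526/(2·0.07²) = 1002.605.
The smallest integer n is 1003.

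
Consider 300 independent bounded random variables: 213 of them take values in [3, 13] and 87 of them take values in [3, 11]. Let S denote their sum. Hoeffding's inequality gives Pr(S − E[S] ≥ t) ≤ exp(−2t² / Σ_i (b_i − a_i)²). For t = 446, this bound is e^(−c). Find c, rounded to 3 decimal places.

Σ(b_i − a_i)² = 213·10² + 87·8² = 26868.
c = 2t² / 26868 = 2·446² / 26868 = 14.8069.

14.807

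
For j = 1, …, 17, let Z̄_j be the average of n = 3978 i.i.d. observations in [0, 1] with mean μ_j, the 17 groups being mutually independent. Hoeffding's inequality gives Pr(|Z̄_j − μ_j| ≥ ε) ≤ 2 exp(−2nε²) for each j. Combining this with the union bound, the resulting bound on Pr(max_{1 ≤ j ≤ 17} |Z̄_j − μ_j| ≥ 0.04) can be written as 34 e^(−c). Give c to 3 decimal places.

12.730

Union bound over the 17 events: Pr(max_{1 ≤ j ≤ 17} |Z̄_j − μ_j| ≥ 0.04) ≤ 17·2·exp(−2nε²) = 34 exp(−2·3978·0.04²).
So c = 2·3978·0.04² = 12.7296.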